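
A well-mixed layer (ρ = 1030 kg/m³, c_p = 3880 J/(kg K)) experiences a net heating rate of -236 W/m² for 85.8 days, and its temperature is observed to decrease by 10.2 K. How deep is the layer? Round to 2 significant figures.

43 m

Heat input Q = F Δt = -236 × 7.41×10^6 s = -1.75×10^9 J/m².
Required areal heat capacity C = Q / ΔT = 1.72×10^8 J/(m²·K).
Depth D = C / (ρ c_p) = 1.72×10^8 / (1030 × 3880) = 42.9 m.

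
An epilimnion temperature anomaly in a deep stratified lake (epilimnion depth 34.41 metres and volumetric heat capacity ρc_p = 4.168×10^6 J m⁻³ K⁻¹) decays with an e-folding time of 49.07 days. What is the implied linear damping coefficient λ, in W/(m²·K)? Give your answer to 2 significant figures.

Areal heat capacity C = ρc_p × D = 4.168×10^6 × 34.41 = 1.43×10^8 J m⁻² K⁻¹.
τ = 49.07 days = 4.24×10^6 s.
λ = C / τ = 1.43×10^8 / 4.24×10^6 = 33.8 W/(m²·K).

34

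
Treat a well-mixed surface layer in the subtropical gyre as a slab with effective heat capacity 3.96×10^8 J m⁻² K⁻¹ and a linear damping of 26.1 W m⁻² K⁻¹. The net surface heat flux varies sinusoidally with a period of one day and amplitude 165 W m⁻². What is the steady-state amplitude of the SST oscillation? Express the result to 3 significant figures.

0.00573 K

Areal heat capacity C = 3.96×10^8 J m⁻² K⁻¹ (given).
Angular frequency ω = 2π / T = 2π / 86400 s = 7.27×10^-5 s⁻¹.
√((Cω)² + λ²) = √((28800)² + 26.1²) = 28800 W/(m²·K).
Amplitude A = F₀ / √((Cω)²+λ²) = 165 / 28800 = 0.00573 K.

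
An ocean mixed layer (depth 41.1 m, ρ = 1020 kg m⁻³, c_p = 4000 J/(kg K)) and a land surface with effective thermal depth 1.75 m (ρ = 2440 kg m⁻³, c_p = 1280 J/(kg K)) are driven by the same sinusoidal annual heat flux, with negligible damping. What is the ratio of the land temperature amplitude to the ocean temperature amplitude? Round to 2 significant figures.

C_ocean = 1020 × 4000 × 41.1 = 1.68×10^8 J/(m²·K).
C_land = 2440 × 1280 × 1.75 = 5.47×10^6 J/(m²·K).
Undamped amplitude ∝ 1/C, so A_land/A_ocean = C_ocean/C_land = 30.7.

31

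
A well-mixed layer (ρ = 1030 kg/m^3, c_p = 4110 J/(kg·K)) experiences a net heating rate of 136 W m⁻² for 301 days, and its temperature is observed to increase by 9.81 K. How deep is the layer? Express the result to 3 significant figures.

Heat input Q = F Δt = 136 × 2.60×10^7 s = 3.54×10^9 J/m².
Required areal heat capacity C = Q / ΔT = 3.61×10^8 J/(m²·K).
Depth D = C / (ρ c_p) = 3.61×10^8 / (1030 × 4110) = 85.2 m.

85.2 m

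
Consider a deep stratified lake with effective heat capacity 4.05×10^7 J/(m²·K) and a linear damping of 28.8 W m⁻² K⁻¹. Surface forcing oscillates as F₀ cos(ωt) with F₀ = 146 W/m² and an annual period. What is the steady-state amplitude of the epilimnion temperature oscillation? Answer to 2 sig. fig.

4.9 K

Areal heat capacity C = 4.05×10^7 J/(m²·K) (given).
Angular frequency ω = 2π / T = 2π / 3.15×10^7 s = 1.99×10^-7 s⁻¹.
√((Cω)² + λ²) = √((8.07)² + 28.8²) = 29.9 W/(m²·K).
Amplitude A = F₀ / √((Cω)²+λ²) = 146 / 29.9 = 4.88 K.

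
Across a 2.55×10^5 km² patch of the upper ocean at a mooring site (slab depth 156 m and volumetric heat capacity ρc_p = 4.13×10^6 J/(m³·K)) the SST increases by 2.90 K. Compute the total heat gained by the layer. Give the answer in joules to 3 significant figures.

4.76×10^20 J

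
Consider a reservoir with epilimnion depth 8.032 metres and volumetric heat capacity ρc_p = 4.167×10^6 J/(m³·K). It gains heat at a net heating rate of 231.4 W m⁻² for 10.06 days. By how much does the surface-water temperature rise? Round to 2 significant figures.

6.0 K

Areal heat capacity C = ρc_p × D = 4.167×10^6 × 8.032 = 3.35×10^7 J m⁻² K⁻¹.
Net heat input Q = F Δt = 231.4 × (10.06 days × 86400 s/day) = 2.01×10^8 J/m².
ΔT = Q / C = 2.01×10^8 / 3.35×10^7 = 6.01 K.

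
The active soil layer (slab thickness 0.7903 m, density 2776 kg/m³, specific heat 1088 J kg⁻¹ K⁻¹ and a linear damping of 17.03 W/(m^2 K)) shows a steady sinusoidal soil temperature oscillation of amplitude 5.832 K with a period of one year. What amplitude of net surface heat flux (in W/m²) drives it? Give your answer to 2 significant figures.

99

Areal heat capacity C = ρ c_p D = 2776 × 1088 × 0.7903 = 2.39×10^6 J m⁻² K⁻¹.
ω = 2π / 3.15×10^7 s = 1.99×10^-7 s⁻¹.
√((Cω)² + λ²) = √((0.476)² + 17.03²) = 17.0 W/(m²·K).
F₀ = A × √((Cω)²+λ²) = 5.832 × 17.0 = 99.4 W/m².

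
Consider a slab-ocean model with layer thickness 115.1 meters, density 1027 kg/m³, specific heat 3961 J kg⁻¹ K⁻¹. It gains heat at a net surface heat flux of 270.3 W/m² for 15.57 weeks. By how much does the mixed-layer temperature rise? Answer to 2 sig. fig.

Areal heat capacity C = ρ c_p D = 1027 × 3961 × 115.1 = 4.68×10^8 J m⁻² K⁻¹.
Net heat input Q = F Δt = 270.3 × (15.57 weeks × 6.048×10^5 s/week) = 2.55×10^9 J/m².
ΔT = Q / C = 2.55×10^9 / 4.68×10^8 = 5.44 K.

5.4 K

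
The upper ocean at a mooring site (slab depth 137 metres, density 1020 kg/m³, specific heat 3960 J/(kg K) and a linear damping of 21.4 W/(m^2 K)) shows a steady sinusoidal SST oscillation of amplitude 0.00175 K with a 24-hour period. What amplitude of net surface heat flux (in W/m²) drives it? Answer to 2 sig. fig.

70

Areal heat capacity C = ρ c_p D = 1020 × 3960 × 137 = 5.53×10^8 J/(m²·K).
ω = 2π / 86400 s = 7.27×10^-5 s⁻¹.
√((Cω)² + λ²) = √((40200)² + 21.4²) = 40200 W/(m²·K).
F₀ = A × √((Cω)²+λ²) = 0.00175 × 40200 = 70.4 W/m².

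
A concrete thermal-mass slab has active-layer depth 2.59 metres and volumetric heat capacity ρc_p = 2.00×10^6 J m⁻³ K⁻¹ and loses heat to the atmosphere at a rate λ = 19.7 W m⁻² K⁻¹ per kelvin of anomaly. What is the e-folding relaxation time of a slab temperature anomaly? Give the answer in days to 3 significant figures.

Areal heat capacity C = ρc_p × D = 2.00×10^6 × 2.59 = 5.18×10^6 J/(m^2 K).
Relaxation time τ = C / λ = 5.18×10^6 / 19.7 = 2.63×10^5 s.
In days: 2.63×10^5 s / (86400 s/day) = 3.04 days.

3.04 days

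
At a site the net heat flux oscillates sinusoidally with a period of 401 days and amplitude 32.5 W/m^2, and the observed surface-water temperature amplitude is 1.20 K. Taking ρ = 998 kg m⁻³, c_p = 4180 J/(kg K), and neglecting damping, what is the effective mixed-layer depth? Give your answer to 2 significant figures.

ω = 2π / 3.46×10^7 s = 1.81×10^-7 s⁻¹.
Required C = F₀ / (A ω) = 32.5 / (1.20 × 1.81×10^-7) = 1.49×10^8 J/(m²·K).
D = C / (ρ c_p) = 1.49×10^8 / (998 × 4180) = 35.8 m.

36 m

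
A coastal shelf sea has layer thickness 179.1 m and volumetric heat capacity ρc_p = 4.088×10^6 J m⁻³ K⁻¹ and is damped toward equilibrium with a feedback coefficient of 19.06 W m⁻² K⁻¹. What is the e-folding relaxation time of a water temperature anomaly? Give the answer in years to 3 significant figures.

Areal heat capacity C = ρc_p × D = 4.088×10^6 × 179.1 = 7.32×10^8 J/(m²·K).
Relaxation time τ = C / λ = 7.32×10^8 / 19.06 = 3.84×10^7 s.
In years: 3.84×10^7 s / (3.156×10^7 s/year) = 1.22 years.

1.22 years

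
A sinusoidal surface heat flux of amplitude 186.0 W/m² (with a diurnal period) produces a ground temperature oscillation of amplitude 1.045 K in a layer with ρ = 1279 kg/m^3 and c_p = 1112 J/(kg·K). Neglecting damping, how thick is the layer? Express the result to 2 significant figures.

1.7 m

ω = 2π / 86400 s = 7.27×10^-5 s⁻¹.
Required C = F₀ / (A ω) = 186.0 / (1.045 × 7.27×10^-5) = 2.45×10^6 J/(m²·K).
D = C / (ρ c_p) = 2.45×10^6 / (1279 × 1112) = 1.72 m.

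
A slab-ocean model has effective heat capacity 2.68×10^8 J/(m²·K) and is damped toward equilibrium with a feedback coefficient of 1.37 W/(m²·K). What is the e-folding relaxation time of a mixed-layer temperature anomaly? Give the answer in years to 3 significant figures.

6.20 years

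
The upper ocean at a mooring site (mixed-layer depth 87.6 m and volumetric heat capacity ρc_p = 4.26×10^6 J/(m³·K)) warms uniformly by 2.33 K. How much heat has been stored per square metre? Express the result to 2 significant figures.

8.7×10^8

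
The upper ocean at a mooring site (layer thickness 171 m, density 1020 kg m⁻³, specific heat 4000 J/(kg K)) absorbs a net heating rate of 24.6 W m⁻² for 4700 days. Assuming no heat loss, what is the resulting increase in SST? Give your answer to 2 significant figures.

Areal heat capacity C = ρ c_p D = 1020 × 4000 × 171 = 6.98×10^8 J/(m²·K).
Net heat input Q = F Δt = 24.6 × (4700 days × 86400 s/day) = 9.99×10^9 J/m².
ΔT = Q / C = 9.99×10^9 / 6.98×10^8 = 14.3 K.

14 K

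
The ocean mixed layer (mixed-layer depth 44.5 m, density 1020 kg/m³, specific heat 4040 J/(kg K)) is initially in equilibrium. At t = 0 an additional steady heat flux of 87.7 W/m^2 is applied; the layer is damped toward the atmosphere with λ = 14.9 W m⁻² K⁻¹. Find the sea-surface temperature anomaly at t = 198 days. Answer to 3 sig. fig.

4.42 K

Areal heat capacity C = ρ c_p D = 1020 × 4040 × 44.5 = 1.83×10^8 J/(m^2 K).
τ = C / λ = 1.83×10^8 / 14.9 = 1.23×10^7 s.
Equilibrium anomaly ΔT_eq = F / λ = 87.7 / 14.9 = 5.89 K.
t = 198 days = 1.71×10^7 s, so t/τ = 1.39.
ΔT(t) = ΔT_eq (1 − e^(−t/τ)) = 5.89 × (1 − e^−1.39) = 4.42 K.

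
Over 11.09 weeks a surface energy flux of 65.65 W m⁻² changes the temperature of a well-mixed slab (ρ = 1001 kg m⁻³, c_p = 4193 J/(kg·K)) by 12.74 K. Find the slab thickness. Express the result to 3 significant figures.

8.23 m

Heat input Q = F Δt = 65.65 × 6.71×10^6 s = 4.40×10^8 J/m².
Required areal heat capacity C = Q / ΔT = 3.46×10^7 J/(m²·K).
Depth D = C / (ρ c_p) = 3.46×10^7 / (1001 × 4193) = 8.23 m.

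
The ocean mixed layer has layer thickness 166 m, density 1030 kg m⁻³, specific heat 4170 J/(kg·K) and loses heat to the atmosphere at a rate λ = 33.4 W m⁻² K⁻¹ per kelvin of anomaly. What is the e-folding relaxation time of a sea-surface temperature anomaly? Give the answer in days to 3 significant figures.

247 days

Areal heat capacity C = ρ c_p D = 1030 × 4170 × 166 = 7.13×10^8 J/(m²·K).
Relaxation time τ = C / λ = 7.13×10^8 / 33.4 = 2.13×10^7 s.
In days: 2.13×10^7 s / (86400 s/day) = 247 days.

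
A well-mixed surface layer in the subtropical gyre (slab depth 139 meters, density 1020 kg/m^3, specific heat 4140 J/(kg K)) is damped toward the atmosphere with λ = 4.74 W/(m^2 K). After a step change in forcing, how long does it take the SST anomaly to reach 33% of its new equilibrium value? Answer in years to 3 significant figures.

1.57 years

Areal heat capacity C = ρ c_p D = 1020 × 4140 × 139 = 5.87×10^8 J m⁻² K⁻¹.
τ = C / λ = 5.87×10^8 / 4.74 = 1.24×10^8 s.
Fraction reached: 1 − e^(−t/τ) = 0.33 ⇒ t = −τ ln(1 − 0.33) = τ × 0.400.
t = 4.96×10^7 s = 1.57 years.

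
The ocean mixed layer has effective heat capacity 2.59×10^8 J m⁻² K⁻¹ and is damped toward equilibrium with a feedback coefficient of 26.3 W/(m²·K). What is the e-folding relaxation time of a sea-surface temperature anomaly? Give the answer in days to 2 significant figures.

Areal heat capacity C = 2.59×10^8 J m⁻² K⁻¹ (given).
Relaxation time τ = C / λ = 2.59×10^8 / 26.3 = 9.85×10^6 s.
In days: 9.85×10^6 s / (86400 s/day) = 114 days.

110 days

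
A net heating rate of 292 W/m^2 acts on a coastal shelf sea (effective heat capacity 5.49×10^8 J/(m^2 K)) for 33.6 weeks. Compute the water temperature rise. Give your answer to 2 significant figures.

Areal heat capacity C = 5.49×10^8 J/(m^2 K) (given).
Net heat input Q = F Δt = 292 × (33.6 weeks × 6.048×10^5 s/week) = 5.93×10^9 J/m².
ΔT = Q / C = 5.93×10^9 / 5.49×10^8 = 10.8 K.

11 K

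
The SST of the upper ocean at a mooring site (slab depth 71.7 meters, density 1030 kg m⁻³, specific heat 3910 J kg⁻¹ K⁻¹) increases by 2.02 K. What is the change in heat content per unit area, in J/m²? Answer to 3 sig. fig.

5.83×10^8

Areal heat capacity C = ρ c_p D = 1030 × 3910 × 71.7 = 2.89×10^8 J/(m^2 K).
ΔQ = C ΔT = 2.89×10^8 × 2.02 = 5.83×10^8 J/m².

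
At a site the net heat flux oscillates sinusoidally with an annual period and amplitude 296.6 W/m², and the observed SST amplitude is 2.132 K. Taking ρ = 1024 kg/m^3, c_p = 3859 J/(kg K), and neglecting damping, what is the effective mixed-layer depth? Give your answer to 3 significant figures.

177 m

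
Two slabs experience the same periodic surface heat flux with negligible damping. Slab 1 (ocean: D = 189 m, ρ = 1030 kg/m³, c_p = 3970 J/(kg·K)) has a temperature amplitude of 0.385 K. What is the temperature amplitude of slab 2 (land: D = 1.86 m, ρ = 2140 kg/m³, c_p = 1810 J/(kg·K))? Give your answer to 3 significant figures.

C_ocean = 7.73×10^8 J/(m²·K); C_land = 7.20×10^6 J/(m²·K).
A ∝ 1/C ⇒ A_land = A_ocean × C_ocean/C_land = 0.385 × 107 = 41.3 K.

41.3 K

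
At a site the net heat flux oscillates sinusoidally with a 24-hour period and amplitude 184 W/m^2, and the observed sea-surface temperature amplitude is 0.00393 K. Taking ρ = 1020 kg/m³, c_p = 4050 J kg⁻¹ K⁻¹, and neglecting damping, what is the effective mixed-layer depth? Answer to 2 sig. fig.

ω = 2π / 86400 s = 7.27×10^-5 s⁻¹.
Required C = F₀ / (A ω) = 184 / (0.00393 × 7.27×10^-5) = 6.44×10^8 J/(m²·K).
D = C / (ρ c_p) = 6.44×10^8 / (1020 × 4050) = 156 m.

160 m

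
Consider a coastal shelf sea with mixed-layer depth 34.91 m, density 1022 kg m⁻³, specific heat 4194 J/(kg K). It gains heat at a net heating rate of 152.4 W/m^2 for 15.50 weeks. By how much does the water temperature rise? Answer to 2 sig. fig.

Areal heat capacity C = ρ c_p D = 1022 × 4194 × 34.91 = 1.50×10^8 J/(m^2 K).
Net heat input Q = F Δt = 152.4 × (15.50 weeks × 6.048×10^5 s/week) = 1.43×10^9 J/m².
ΔT = Q / C = 1.43×10^9 / 1.50×10^8 = 9.55 K.

9.5 K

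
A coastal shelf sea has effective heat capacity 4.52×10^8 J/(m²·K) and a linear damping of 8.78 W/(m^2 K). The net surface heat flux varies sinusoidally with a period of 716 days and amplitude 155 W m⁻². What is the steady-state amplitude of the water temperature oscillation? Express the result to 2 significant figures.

Areal heat capacity C = 4.52×10^8 J/(m²·K) (given).
Angular frequency ω = 2π / T = 2π / 6.19×10^7 s = 1.02×10^-7 s⁻¹.
√((Cω)² + λ²) = √((45.9)² + 8.78²) = 46.7 W/(m²·K).
Amplitude A = F₀ / √((Cω)²+λ²) = 155 / 46.7 = 3.32 K.

3.3 K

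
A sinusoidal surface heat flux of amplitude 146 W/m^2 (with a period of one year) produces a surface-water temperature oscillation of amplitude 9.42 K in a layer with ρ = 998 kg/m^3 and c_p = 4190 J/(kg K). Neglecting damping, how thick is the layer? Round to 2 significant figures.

19 m

ω = 2π / 3.15×10^7 s = 1.99×10^-7 s⁻¹.
Required C = F₀ / (A ω) = 146 / (9.42 × 1.99×10^-7) = 7.78×10^7 J/(m²·K).
D = C / (ρ c_p) = 7.78×10^7 / (998 × 4190) = 18.6 m.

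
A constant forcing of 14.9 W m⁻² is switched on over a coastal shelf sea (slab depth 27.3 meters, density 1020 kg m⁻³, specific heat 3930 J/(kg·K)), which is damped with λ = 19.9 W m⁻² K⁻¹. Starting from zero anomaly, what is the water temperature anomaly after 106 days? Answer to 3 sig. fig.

0.607 K

Areal heat capacity C = ρ c_p D = 1020 × 3930 × 27.3 = 1.09×10^8 J/(m^2 K).
τ = C / λ = 1.09×10^8 / 19.9 = 5.50×10^6 s.
Equilibrium anomaly ΔT_eq = F / λ = 14.9 / 19.9 = 0.749 K.
t = 106 days = 9.16×10^6 s, so t/τ = 1.67.
ΔT(t) = ΔT_eq (1 − e^(−t/τ)) = 0.749 × (1 − e^−1.67) = 0.607 K.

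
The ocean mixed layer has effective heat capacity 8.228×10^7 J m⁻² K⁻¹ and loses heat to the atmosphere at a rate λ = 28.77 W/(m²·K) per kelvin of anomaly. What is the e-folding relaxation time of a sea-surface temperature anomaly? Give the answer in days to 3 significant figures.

33.1 days

Areal heat capacity C = 8.228×10^7 J m⁻² K⁻¹ (given).
Relaxation time τ = C / λ = 8.23×10^7 / 28.77 = 2.86×10^6 s.
In days: 2.86×10^6 s / (86400 s/day) = 33.1 days.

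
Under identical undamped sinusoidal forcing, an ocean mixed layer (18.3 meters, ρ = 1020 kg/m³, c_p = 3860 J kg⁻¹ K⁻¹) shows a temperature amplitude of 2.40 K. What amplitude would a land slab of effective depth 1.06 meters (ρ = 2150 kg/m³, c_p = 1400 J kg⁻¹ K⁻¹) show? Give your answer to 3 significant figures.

C_ocean = 7.21×10^7 J/(m²·K); C_land = 3.19×10^6 J/(m²·K).
A ∝ 1/C ⇒ A_land = A_ocean × C_ocean/C_land = 2.40 × 22.6 = 54.2 K.

54.2 K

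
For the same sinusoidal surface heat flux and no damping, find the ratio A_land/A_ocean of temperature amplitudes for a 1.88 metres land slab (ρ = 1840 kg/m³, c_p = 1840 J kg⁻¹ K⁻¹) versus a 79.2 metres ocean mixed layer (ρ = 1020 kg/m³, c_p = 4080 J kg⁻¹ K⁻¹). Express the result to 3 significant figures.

51.8

C_ocean = 1020 × 4080 × 79.2 = 3.30×10^8 J/(m²·K).
C_land = 1840 × 1840 × 1.88 = 6.36×10^6 J/(m²·K).
Undamped amplitude ∝ 1/C, so A_land/A_ocean = C_ocean/C_land = 51.8.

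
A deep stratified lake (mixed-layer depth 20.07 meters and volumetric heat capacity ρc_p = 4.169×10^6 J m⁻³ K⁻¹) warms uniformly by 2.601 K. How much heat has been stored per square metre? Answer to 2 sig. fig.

Areal heat capacity C = ρc_p × D = 4.169×10^6 × 20.07 = 8.37×10^7 J/(m²·K).
ΔQ = C ΔT = 8.37×10^7 × 2.601 = 2.18×10^8 J/m².

2.2×10^8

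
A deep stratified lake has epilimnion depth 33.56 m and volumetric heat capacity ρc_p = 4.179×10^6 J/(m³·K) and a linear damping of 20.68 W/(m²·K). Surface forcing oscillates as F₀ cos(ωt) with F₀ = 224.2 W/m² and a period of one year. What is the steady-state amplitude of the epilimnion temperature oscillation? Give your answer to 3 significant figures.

6.45 K

Areal heat capacity C = ρc_p × D = 4.179×10^6 × 33.56 = 1.40×10^8 J/(m^2 K).
Angular frequency ω = 2π / T = 2π / 3.15×10^7 s = 1.99×10^-7 s⁻¹.
√((Cω)² + λ²) = √((27.9)² + 20.68²) = 34.8 W/(m²·K).
Amplitude A = F₀ / √((Cω)²+λ²) = 224.2 / 34.8 = 6.45 K.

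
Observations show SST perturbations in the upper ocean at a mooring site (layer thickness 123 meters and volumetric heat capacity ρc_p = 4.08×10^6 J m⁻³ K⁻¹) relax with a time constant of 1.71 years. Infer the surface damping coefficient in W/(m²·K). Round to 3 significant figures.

9.30

Areal heat capacity C = ρc_p × D = 4.08×10^6 × 123 = 5.02×10^8 J/(m²·K).
τ = 1.71 years = 5.40×10^7 s.
λ = C / τ = 5.02×10^8 / 5.40×10^7 = 9.30 W/(m²·K).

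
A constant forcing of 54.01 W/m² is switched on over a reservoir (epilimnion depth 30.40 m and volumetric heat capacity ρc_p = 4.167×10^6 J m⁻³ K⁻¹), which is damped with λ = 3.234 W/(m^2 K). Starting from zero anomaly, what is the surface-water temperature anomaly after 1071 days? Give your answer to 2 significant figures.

Areal heat capacity C = ρc_p × D = 4.167×10^6 × 30.40 = 1.27×10^8 J m⁻² K⁻¹.
τ = C / λ = 1.27×10^8 / 3.234 = 3.92×10^7 s.
Equilibrium anomaly ΔT_eq = F / λ = 54.01 / 3.234 = 16.7 K.
t = 1071 days = 9.25×10^7 s, so t/τ = 2.36.
ΔT(t) = ΔT_eq (1 − e^(−t/τ)) = 16.7 × (1 − e^−2.36) = 15.1 K.

15 K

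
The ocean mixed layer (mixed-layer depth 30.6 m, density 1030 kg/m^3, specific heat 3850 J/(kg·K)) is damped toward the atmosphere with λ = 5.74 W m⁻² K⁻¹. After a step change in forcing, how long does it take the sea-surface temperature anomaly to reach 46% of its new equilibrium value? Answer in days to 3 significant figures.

151 days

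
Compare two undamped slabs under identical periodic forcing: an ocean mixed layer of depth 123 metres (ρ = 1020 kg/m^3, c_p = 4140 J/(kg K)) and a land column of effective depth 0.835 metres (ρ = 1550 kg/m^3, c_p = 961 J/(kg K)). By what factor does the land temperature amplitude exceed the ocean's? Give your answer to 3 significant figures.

C_ocean = 1020 × 4140 × 123 = 5.19×10^8 J/(m²·K).
C_land = 1550 × 961 × 0.835 = 1.24×10^6 J/(m²·K).
Undamped amplitude ∝ 1/C, so A_land/A_ocean = C_ocean/C_land = 418.

418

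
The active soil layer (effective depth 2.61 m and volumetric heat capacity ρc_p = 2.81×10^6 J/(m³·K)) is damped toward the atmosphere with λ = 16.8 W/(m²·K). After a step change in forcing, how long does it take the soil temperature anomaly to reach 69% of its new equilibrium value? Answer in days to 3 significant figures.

Areal heat capacity C = ρc_p × D = 2.81×10^6 × 2.61 = 7.33×10^6 J m⁻² K⁻¹.
τ = C / λ = 7.33×10^6 / 16.8 = 4.37×10^5 s.
Fraction reached: 1 − e^(−t/τ) = 0.69 ⇒ t = −τ ln(1 − 0.69) = τ × 1.17.
t = 5.11×10^5 s = 5.92 days.

5.92 days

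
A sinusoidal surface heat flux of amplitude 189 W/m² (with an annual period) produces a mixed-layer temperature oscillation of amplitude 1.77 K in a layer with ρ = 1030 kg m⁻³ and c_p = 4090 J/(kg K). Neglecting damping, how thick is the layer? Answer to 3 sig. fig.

127 m

ω = 2π / 3.15×10^7 s = 1.99×10^-7 s⁻¹.
Required C = F₀ / (A ω) = 189 / (1.77 × 1.99×10^-7) = 5.36×10^8 J/(m²·K).
D = C / (ρ c_p) = 5.36×10^8 / (1030 × 4090) = 127 m.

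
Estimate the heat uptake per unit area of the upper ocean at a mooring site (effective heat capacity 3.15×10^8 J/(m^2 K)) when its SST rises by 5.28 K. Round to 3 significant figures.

Areal heat capacity C = 3.15×10^8 J/(m^2 K) (given).
ΔQ = C ΔT = 3.15×10^8 × 5.28 = 1.66×10^9 J/m².

1.66×10^9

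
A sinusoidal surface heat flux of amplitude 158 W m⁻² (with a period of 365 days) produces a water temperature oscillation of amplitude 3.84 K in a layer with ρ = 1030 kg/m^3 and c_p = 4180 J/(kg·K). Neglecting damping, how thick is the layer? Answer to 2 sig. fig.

48 m

ω = 2π / 3.15×10^7 s = 1.99×10^-7 s⁻¹.
Required C = F₀ / (A ω) = 158 / (3.84 × 1.99×10^-7) = 2.07×10^8 J/(m²·K).
D = C / (ρ c_p) = 2.07×10^8 / (1030 × 4180) = 48.0 m.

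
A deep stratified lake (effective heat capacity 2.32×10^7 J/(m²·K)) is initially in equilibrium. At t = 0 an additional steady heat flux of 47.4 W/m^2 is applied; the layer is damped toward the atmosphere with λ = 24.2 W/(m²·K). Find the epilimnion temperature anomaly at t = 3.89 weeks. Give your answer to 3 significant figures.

Areal heat capacity C = 2.32×10^7 J/(m²·K) (given).
τ = C / λ = 2.32×10^7 / 24.2 = 9.59×10^5 s.
Equilibrium anomaly ΔT_eq = F / λ = 47.4 / 24.2 = 1.96 K.
t = 3.89 weeks = 2.35×10^6 s, so t/τ = 2.45.
ΔT(t) = ΔT_eq (1 − e^(−t/τ)) = 1.96 × (1 − e^−2.45) = 1.79 K.

1.79 K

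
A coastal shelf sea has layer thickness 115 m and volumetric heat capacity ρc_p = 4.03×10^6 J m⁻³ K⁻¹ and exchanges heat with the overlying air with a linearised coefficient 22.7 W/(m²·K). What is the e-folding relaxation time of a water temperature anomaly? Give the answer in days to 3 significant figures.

236 days

Areal heat capacity C = ρc_p × D = 4.03×10^6 × 115 = 4.63×10^8 J m⁻² K⁻¹.
Relaxation time τ = C / λ = 4.63×10^8 / 22.7 = 2.04×10^7 s.
In days: 2.04×10^7 s / (86400 s/day) = 236 days.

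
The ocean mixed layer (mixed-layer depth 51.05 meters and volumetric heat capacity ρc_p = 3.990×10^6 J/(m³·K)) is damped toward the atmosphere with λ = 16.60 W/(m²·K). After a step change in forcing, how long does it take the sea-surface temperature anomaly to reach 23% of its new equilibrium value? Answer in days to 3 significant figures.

Areal heat capacity C = ρc_p × D = 3.990×10^6 × 51.05 = 2.04×10^8 J/(m²·K).
τ = C / λ = 2.04×10^8 / 16.60 = 1.23×10^7 s.
Fraction reached: 1 − e^(−t/τ) = 0.23 ⇒ t = −τ ln(1 − 0.23) = τ × 0.261.
t = 3.21×10^6 s = 37.1 days.

37.1 days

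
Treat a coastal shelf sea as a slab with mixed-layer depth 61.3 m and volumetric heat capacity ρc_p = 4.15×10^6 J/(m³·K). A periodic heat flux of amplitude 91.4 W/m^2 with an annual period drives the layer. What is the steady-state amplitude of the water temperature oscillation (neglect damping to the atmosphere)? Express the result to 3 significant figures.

1.80 K

Areal heat capacity C = ρc_p × D = 4.15×10^6 × 61.3 = 2.54×10^8 J m⁻² K⁻¹.
Angular frequency ω = 2π / T = 2π / 3.15×10^7 s = 1.99×10^-7 s⁻¹.
Cω = 2.54×10^8 × 1.99×10^-7 = 50.7 W/(m²·K).
Amplitude A = F₀ / (Cω) = 91.4 / 50.7 = 1.80 K.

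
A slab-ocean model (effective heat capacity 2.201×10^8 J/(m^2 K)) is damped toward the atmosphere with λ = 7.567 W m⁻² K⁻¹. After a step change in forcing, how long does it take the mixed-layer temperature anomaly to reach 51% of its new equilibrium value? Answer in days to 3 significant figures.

240 days

Areal heat capacity C = 2.201×10^8 J/(m^2 K) (given).
τ = C / λ = 2.20×10^8 / 7.567 = 2.91×10^7 s.
Fraction reached: 1 − e^(−t/τ) = 0.51 ⇒ t = −τ ln(1 − 0.51) = τ × 0.713.
t = 2.07×10^7 s = 240 days.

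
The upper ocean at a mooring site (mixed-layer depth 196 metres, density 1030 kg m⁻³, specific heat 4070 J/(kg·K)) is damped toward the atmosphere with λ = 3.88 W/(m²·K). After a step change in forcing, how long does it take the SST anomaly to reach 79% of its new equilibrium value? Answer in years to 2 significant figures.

Areal heat capacity C = ρ c_p D = 1030 × 4070 × 196 = 8.22×10^8 J/(m²·K).
τ = C / λ = 8.22×10^8 / 3.88 = 2.12×10^8 s.
Fraction reached: 1 − e^(−t/τ) = 0.79 ⇒ t = −τ ln(1 − 0.79) = τ × 1.56.
t = 3.30×10^8 s = 10.5 years.

10 years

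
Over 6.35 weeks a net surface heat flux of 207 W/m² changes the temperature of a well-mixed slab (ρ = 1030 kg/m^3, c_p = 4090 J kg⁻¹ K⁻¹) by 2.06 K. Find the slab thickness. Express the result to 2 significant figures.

Heat input Q = F Δt = 207 × 3.84×10^6 s = 7.95×10^8 J/m².
Required areal heat capacity C = Q / ΔT = 3.86×10^8 J/(m²·K).
Depth D = C / (ρ c_p) = 3.86×10^8 / (1030 × 4090) = 91.6 m.

92 m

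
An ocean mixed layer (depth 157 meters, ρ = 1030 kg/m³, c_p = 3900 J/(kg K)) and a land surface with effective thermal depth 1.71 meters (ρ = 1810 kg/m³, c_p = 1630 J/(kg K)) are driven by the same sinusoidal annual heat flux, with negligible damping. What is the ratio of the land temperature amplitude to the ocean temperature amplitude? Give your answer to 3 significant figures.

125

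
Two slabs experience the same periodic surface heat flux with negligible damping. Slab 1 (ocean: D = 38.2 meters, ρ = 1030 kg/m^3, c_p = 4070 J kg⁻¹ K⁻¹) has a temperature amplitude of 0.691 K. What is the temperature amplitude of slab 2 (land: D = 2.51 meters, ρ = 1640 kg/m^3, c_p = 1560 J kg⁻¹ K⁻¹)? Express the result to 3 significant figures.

C_ocean = 1.60×10^8 J/(m²·K); C_land = 6.42×10^6 J/(m²·K).
A ∝ 1/C ⇒ A_land = A_ocean × C_ocean/C_land = 0.691 × 24.9 = 17.2 K.

17.2 K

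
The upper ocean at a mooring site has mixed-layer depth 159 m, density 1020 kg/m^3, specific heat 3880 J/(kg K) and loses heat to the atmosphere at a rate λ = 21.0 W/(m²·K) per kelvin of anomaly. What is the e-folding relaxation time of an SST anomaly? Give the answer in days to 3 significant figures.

347 days

Areal heat capacity C = ρ c_p D = 1020 × 3880 × 159 = 6.29×10^8 J m⁻² K⁻¹.
Relaxation time τ = C / λ = 6.29×10^8 / 21.0 = 3.00×10^7 s.
In days: 3.00×10^7 s / (86400 s/day) = 347 days.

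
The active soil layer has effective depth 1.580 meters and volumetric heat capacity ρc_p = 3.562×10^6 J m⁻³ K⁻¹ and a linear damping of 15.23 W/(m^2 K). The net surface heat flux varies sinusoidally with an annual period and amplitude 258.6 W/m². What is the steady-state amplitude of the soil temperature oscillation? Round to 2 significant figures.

Areal heat capacity C = ρc_p × D = 3.562×10^6 × 1.580 = 5.63×10^6 J/(m²·K).
Angular frequency ω = 2π / T = 2π / 3.15×10^7 s = 1.99×10^-7 s⁻¹.
√((Cω)² + λ²) = √((1.12)² + 15.23²) = 15.3 W/(m²·K).
Amplitude A = F₀ / √((Cω)²+λ²) = 258.6 / 15.3 = 16.9 K.

17 K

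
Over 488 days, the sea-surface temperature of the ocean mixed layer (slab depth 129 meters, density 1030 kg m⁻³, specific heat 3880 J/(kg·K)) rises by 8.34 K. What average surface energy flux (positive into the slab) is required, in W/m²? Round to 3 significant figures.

Areal heat capacity C = ρ c_p D = 1030 × 3880 × 129 = 5.16×10^8 J m⁻² K⁻¹.
Required heat per unit area: Q = C ΔT = 5.16×10^8 × 8.34 = 4.30×10^9 J/m².
Flux F = Q / Δt = 4.30×10^9 / 4.22×10^7 s = 102 W/m².

102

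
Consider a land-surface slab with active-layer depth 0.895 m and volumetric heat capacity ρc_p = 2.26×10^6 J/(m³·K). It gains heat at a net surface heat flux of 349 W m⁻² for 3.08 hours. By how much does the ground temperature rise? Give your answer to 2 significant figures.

1.9 K

Areal heat capacity C = ρc_p × D = 2.26×10^6 × 0.895 = 2.02×10^6 J m⁻² K⁻¹.
Net heat input Q = F Δt = 349 × (3.08 hours × 3600 s/hour) = 3.87×10^6 J/m².
ΔT = Q / C = 3.87×10^6 / 2.02×10^6 = 1.91 K.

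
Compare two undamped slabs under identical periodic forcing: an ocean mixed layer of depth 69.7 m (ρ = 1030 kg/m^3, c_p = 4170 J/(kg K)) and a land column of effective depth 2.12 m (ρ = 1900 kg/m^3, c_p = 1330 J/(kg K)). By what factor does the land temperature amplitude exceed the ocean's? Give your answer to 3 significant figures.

55.9

C_ocean = 1030 × 4170 × 69.7 = 2.99×10^8 J/(m²·K).
C_land = 1900 × 1330 × 2.12 = 5.36×10^6 J/(m²·K).
Undamped amplitude ∝ 1/C, so A_land/A_ocean = C_ocean/C_land = 55.9.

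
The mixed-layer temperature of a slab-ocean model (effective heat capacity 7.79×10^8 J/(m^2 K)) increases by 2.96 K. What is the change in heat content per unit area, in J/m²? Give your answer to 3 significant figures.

Areal heat capacity C = 7.79×10^8 J/(m^2 K) (given).
ΔQ = C ΔT = 7.79×10^8 × 2.96 = 2.31×10^9 J/m².

2.31×10^9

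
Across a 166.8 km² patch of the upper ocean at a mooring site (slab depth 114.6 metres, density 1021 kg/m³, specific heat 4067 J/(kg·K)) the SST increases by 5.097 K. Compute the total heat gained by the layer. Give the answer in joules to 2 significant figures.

4.0×10^17 J

Areal heat capacity C = ρ c_p D = 1021 × 4067 × 114.6 = 4.76×10^8 J/(m^2 K).
Heat per unit area: q = C ΔT = 4.76×10^8 × 5.097 = 2.43×10^9 J/m².
Total heat: Q = q × A = 2.43×10^9 × (166.8 × 10⁶ m²) = 4.05×10^17 J.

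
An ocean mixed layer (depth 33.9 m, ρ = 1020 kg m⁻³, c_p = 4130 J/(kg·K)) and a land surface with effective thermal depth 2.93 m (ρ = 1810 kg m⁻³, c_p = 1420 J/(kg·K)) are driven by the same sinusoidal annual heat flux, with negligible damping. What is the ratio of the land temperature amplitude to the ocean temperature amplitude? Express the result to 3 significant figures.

C_ocean = 1020 × 4130 × 33.9 = 1.43×10^8 J/(m²·K).
C_land = 1810 × 1420 × 2.93 = 7.53×10^6 J/(m²·K).
Undamped amplitude ∝ 1/C, so A_land/A_ocean = C_ocean/C_land = 19.0.

19.0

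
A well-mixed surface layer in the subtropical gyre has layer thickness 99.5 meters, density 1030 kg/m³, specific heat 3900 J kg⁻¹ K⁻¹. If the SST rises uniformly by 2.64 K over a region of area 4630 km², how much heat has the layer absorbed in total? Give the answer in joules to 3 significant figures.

4.89×10^18 J

Areal heat capacity C = ρ c_p D = 1030 × 3900 × 99.5 = 4.00×10^8 J/(m²·K).
Heat per unit area: q = C ΔT = 4.00×10^8 × 2.64 = 1.06×10^9 J/m².
Total heat: Q = q × A = 1.06×10^9 × (4630 × 10⁶ m²) = 4.89×10^18 J.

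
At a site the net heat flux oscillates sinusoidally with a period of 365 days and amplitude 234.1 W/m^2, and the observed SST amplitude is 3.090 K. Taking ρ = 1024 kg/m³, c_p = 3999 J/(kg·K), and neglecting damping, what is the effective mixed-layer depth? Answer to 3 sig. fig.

92.9 m

ω = 2π / 3.15×10^7 s = 1.99×10^-7 s⁻¹.
Required C = F₀ / (A ω) = 234.1 / (3.090 × 1.99×10^-7) = 3.80×10^8 J/(m²·K).
D = C / (ρ c_p) = 3.80×10^8 / (1024 × 3999) = 92.9 m.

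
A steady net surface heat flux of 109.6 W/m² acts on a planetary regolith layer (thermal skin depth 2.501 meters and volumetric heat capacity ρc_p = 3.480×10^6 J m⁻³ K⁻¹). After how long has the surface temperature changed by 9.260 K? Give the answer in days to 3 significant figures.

Areal heat capacity C = ρc_p × D = 3.480×10^6 × 2.501 = 8.70×10^6 J/(m^2 K).
Time required: Δt = C ΔT / F = 8.70×10^6 × 9.260 / 109.6 = 7.35×10^5 s.
In days: 7.35×10^5 s / (86400 s/day) = 8.51 days.

8.51 days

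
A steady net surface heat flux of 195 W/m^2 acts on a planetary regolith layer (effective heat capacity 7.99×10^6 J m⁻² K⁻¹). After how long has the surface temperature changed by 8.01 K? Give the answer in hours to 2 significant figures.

91 hours

Areal heat capacity C = 7.99×10^6 J m⁻² K⁻¹ (given).
Time required: Δt = C ΔT / F = 7.99×10^6 × 8.01 / 195 = 3.28×10^5 s.
In hours: 3.28×10^5 s / (3600 s/hour) = 91.2 hours.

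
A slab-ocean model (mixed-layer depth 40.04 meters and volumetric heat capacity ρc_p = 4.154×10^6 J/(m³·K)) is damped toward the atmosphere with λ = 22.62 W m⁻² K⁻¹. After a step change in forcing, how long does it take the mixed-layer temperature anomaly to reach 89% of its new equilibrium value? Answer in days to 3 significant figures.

Areal heat capacity C = ρc_p × D = 4.154×10^6 × 40.04 = 1.66×10^8 J/(m²·K).
τ = C / λ = 1.66×10^8 / 22.62 = 7.35×10^6 s.
Fraction reached: 1 − e^(−t/τ) = 0.89 ⇒ t = −τ ln(1 − 0.89) = τ × 2.21.
t = 1.62×10^7 s = 188 days.

188 days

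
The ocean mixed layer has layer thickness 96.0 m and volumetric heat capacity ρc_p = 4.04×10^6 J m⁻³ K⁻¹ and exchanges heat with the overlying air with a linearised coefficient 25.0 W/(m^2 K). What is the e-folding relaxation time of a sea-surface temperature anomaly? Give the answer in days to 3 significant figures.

Areal heat capacity C = ρc_p × D = 4.04×10^6 × 96.0 = 3.88×10^8 J/(m²·K).
Relaxation time τ = C / λ = 3.88×10^8 / 25.0 = 1.55×10^7 s.
In days: 1.55×10^7 s / (86400 s/day) = 180 days.

180 days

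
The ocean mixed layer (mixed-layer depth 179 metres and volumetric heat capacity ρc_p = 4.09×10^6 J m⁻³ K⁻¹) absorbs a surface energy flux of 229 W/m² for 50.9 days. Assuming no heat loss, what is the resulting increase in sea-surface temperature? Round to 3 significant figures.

1.38 K

Areal heat capacity C = ρc_p × D = 4.09×10^6 × 179 = 7.32×10^8 J/(m^2 K).
Net heat input Q = F Δt = 229 × (50.9 days × 86400 s/day) = 1.01×10^9 J/m².
ΔT = Q / C = 1.01×10^9 / 7.32×10^8 = 1.38 K.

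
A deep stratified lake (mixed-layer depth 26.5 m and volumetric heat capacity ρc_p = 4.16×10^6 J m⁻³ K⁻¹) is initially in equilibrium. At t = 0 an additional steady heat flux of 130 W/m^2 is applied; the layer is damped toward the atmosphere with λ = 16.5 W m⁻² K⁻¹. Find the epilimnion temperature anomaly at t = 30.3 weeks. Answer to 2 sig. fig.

7.4 K

Areal heat capacity C = ρc_p × D = 4.16×10^6 × 26.5 = 1.10×10^8 J m⁻² K⁻¹.
τ = C / λ = 1.10×10^8 / 16.5 = 6.68×10^6 s.
Equilibrium anomaly ΔT_eq = F / λ = 130 / 16.5 = 7.88 K.
t = 30.3 weeks = 1.83×10^7 s, so t/τ = 2.74.
ΔT(t) = ΔT_eq (1 − e^(−t/τ)) = 7.88 × (1 − e^−2.74) = 7.37 K.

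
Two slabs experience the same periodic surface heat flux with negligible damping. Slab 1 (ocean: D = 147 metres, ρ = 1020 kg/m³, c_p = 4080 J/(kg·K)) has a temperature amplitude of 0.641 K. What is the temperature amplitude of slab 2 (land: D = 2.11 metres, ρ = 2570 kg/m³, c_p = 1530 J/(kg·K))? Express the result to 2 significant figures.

C_ocean = 6.12×10^8 J/(m²·K); C_land = 8.30×10^6 J/(m²·K).
A ∝ 1/C ⇒ A_land = A_ocean × C_ocean/C_land = 0.641 × 73.7 = 47.3 K.

47 K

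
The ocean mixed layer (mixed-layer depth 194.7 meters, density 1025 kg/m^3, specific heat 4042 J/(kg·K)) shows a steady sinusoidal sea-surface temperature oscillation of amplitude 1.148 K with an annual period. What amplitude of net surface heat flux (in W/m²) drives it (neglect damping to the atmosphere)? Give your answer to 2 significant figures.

180

Areal heat capacity C = ρ c_p D = 1025 × 4042 × 194.7 = 8.07×10^8 J m⁻² K⁻¹.
ω = 2π / 3.15×10^7 s = 1.99×10^-7 s⁻¹.
Cω = 8.07×10^8 × 1.99×10^-7 = 161 W/(m²·K).
F₀ = A × Cω = 1.148 × 161 = 185 W/m².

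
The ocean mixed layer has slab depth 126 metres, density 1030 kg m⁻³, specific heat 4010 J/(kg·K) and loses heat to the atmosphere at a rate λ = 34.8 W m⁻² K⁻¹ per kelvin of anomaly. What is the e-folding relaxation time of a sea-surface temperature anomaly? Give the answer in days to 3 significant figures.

Areal heat capacity C = ρ c_p D = 1030 × 4010 × 126 = 5.20×10^8 J/(m²·K).
Relaxation time τ = C / λ = 5.20×10^8 / 34.8 = 1.50×10^7 s.
In days: 1.50×10^7 s / (86400 s/day) = 173 days.

173 days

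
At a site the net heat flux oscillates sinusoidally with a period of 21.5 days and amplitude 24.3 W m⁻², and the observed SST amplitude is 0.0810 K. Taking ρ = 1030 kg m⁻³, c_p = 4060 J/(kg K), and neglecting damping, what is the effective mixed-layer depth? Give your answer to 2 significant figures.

ω = 2π / 1.86×10^6 s = 3.38×10^-6 s⁻¹.
Required C = F₀ / (A ω) = 24.3 / (0.0810 × 3.38×10^-6) = 8.87×10^7 J/(m²·K).
D = C / (ρ c_p) = 8.87×10^7 / (1030 × 4060) = 21.2 m.

21 m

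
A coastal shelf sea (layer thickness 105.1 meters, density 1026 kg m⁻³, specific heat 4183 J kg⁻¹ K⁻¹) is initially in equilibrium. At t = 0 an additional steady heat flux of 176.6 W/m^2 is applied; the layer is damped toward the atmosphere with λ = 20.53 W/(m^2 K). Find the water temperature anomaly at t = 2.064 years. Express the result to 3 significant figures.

Areal heat capacity C = ρ c_p D = 1026 × 4183 × 105.1 = 4.51×10^8 J/(m^2 K).
τ = C / λ = 4.51×10^8 / 20.53 = 2.20×10^7 s.
Equilibrium anomaly ΔT_eq = F / λ = 176.6 / 20.53 = 8.60 K.
t = 2.064 years = 6.51×10^7 s, so t/τ = 2.96.
ΔT(t) = ΔT_eq (1 − e^(−t/τ)) = 8.60 × (1 − e^−2.96) = 8.16 K.

8.16 K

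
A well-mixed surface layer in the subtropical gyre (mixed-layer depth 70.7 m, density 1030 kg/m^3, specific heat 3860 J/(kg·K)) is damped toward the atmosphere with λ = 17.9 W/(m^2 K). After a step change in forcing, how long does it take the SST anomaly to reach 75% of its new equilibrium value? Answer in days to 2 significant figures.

250 days

Areal heat capacity C = ρ c_p D = 1030 × 3860 × 70.7 = 2.81×10^8 J/(m²·K).
τ = C / λ = 2.81×10^8 / 17.9 = 1.57×10^7 s.
Fraction reached: 1 − e^(−t/τ) = 0.75 ⇒ t = −τ ln(1 − 0.75) = τ × 1.39.
t = 2.18×10^7 s = 252 days.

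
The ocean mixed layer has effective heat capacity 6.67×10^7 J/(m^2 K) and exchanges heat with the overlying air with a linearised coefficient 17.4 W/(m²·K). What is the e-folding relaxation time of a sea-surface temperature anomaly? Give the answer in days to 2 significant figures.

44 days

Areal heat capacity C = 6.67×10^7 J/(m^2 K) (given).
Relaxation time τ = C / λ = 6.67×10^7 / 17.4 = 3.83×10^6 s.
In days: 3.83×10^6 s / (86400 s/day) = 44.4 days.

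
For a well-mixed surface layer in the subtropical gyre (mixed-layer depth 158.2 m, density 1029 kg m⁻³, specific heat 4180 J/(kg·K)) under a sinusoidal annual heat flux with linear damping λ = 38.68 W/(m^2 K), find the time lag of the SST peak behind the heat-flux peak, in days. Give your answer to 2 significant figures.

75 days

Areal heat capacity C = ρ c_p D = 1029 × 4180 × 158.2 = 6.80×10^8 J/(m^2 K).
ω = 2π / 3.15×10^7 s = 1.99×10^-7 s⁻¹.
Phase lag φ = arctan(Cω/λ) = arctan(136/38.68) = 1.29 rad.
Time lag = φ / ω = 1.29 / 1.99×10^-7 = 6.49×10^6 s = 75.1 days.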